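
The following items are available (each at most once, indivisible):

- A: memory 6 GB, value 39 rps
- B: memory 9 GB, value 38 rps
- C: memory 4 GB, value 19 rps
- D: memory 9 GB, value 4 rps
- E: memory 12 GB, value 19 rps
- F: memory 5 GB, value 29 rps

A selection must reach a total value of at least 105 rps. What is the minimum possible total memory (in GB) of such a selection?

20

Subsets with value ≥ 105, sorted by total memory:
- A+B+F: memory 20, value 106
- A+B+C+F: memory 24, value 125
Minimum memory: 20 GB.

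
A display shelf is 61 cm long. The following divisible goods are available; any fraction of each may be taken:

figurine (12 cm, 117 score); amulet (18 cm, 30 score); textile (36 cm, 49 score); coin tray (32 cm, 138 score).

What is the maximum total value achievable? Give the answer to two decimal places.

Take in order of value per unit:
- figurine (117/12 per unit): all 12 → value 117, running total 117.00
- coin tray (138/32 per unit): all 32 → value 138, running total 255.00
- amulet (30/18 per unit): 17 of 18 → value 17×30/18 = 28.3333, running total 283.33
Total 283.33.

283.33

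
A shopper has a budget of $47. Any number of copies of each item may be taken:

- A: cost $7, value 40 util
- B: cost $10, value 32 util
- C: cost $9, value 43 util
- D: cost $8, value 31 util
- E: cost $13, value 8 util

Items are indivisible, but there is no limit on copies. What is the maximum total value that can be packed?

246 util

Best value-per-unit is A at 40/7; filling with it alone gives 6×40 = 240.
Optimal mix: 4×A + 2×C → cost 46, value 246.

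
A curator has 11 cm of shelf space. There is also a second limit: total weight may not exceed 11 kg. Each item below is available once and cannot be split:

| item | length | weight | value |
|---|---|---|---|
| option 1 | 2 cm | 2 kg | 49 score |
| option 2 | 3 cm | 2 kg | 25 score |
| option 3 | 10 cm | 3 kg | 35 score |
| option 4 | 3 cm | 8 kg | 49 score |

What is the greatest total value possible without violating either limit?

98 score

Feasible sets respecting both limits:
- option 1+option 4: length 5, weight 10, value 98
- option 1+option 2: length 5, weight 4, value 74
- option 2+option 4: length 6, weight 10, value 74
- option 1: length 2, weight 2, value 49
Best: 98 score.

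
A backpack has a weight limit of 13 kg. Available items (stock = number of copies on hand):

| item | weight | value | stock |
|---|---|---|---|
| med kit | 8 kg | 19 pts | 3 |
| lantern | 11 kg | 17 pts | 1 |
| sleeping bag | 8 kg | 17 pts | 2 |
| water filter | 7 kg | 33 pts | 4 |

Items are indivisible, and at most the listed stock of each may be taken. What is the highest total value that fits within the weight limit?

Best selections within weight 13 and stock limits:
- 1×water filter: weight 7, value 33
- 1×med kit: weight 8, value 19
- 1×sleeping bag: weight 8, value 17
- 1×lantern: weight 11, value 17
Best: 33 pts.

33 pts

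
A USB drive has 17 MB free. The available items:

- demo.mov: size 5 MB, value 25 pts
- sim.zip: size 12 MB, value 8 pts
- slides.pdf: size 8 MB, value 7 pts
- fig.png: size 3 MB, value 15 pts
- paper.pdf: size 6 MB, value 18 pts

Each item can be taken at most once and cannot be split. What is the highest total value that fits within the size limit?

Check high-value combinations within 17 MB:
- demo.mov+fig.png+paper.pdf: size 5+3+6=14, value 25+15+18=58
- demo.mov+slides.pdf+fig.png: size 5+8+3=16, value 25+7+15=47
- demo.mov+paper.pdf: size 5+6=11, value 25+18=43
Best: 58 pts.

58 pts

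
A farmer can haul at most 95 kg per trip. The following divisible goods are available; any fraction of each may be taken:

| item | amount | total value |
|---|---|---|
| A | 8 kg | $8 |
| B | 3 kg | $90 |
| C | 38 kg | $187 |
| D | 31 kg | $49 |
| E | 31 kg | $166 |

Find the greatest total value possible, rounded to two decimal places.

479.35

Take in order of value per unit:
- B (90/3 per unit): all 3 → value 90, running total 90.00
- E (166/31 per unit): all 31 → value 166, running total 256.00
- C (187/38 per unit): all 38 → value 187, running total 443.00
- D (49/31 per unit): 23 of 31 → value 23×49/31 = 36.3548, running total 479.35
Total 479.35.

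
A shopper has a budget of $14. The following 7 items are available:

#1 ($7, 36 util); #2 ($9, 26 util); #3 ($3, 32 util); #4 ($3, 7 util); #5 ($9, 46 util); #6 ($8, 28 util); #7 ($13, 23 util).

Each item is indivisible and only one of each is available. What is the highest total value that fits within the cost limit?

Check high-value combinations within $14:
- #3+#5: cost 3+9=12, value 32+46=78
- #1+#3+#4: cost 7+3+3=13, value 36+32+7=75
- #1+#3: cost 7+3=10, value 36+32=68
- #3+#4+#6: cost 3+3+8=14, value 32+7+28=67
- #3+#6: cost 3+8=11, value 32+28=60
Best: 78 util.

78 util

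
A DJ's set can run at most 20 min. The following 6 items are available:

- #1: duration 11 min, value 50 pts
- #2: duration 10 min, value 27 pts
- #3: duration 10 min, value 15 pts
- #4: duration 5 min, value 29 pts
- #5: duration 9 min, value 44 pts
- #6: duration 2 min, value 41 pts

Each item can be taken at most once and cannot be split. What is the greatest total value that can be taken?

120 pts

Check high-value combinations within 20 min:
- #1+#4+#6: duration 11+5+2=18, value 50+29+41=120
- #4+#5+#6: duration 5+9+2=16, value 29+44+41=114
- #2+#4+#6: duration 10+5+2=17, value 27+29+41=97
Best: 120 pts.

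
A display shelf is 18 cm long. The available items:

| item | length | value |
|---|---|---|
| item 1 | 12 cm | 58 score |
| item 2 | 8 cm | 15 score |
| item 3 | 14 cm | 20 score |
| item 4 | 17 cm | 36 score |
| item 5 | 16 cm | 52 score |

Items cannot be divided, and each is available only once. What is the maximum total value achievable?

Check high-value combinations within 18 cm:
- item 1: length 12, value 58
- item 5: length 16, value 52
- item 4: length 17, value 36
- item 3: length 14, value 20
Best: 58 score.

58 score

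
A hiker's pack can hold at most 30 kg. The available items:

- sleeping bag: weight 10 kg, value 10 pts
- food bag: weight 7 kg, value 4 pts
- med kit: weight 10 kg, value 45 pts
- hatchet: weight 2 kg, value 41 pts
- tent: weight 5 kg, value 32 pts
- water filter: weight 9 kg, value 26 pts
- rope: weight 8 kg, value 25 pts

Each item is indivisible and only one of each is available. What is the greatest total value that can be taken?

144 pts

Check high-value combinations within 30 kg:
- med kit+hatchet+tent+water filter: weight 10+2+5+9=26, value 45+41+32+26=144
- med kit+hatchet+tent+rope: weight 10+2+5+8=25, value 45+41+32+25=143
- med kit+hatchet+water filter+rope: weight 10+2+9+8=29, value 45+41+26+25=137
- sleeping bag+med kit+hatchet+tent: weight 10+10+2+5=27, value 10+45+41+32=128
- hatchet+tent+water filter+rope: weight 2+5+9+8=24, value 41+32+26+25=124
Best: 144 pts.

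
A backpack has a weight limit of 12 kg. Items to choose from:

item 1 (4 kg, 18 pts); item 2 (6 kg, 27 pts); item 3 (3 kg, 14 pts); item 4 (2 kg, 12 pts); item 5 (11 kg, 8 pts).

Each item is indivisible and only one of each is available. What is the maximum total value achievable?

57 pts

Check high-value combinations within 12 kg:
- item 1+item 2+item 4: weight 4+6+2=12, value 18+27+12=57
- item 2+item 3+item 4: weight 6+3+2=11, value 27+14+12=53
- item 1+item 2: weight 4+6=10, value 18+27=45
- item 1+item 3+item 4: weight 4+3+2=9, value 18+14+12=44
Best: 57 pts.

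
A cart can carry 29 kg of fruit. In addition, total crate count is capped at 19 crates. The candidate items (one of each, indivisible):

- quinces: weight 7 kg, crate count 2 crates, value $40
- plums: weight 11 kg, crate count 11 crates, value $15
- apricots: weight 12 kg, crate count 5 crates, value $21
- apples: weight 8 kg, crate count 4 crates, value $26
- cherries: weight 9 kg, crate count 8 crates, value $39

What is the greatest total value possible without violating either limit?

$105

Feasible sets respecting both limits:
- quinces+apples+cherries: weight 24, crate count 14, value 105
- quinces+apricots+cherries: weight 28, crate count 15, value 100
- quinces+apricots+apples: weight 27, crate count 11, value 87
- apricots+apples+cherries: weight 29, crate count 17, value 86
Best: $105.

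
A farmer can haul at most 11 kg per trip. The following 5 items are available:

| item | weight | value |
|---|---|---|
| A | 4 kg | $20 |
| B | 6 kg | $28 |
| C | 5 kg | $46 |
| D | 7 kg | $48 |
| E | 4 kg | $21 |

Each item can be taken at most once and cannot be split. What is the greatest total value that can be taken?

$74

This is a 0/1 knapsack; check combinations near the capacity.
- B+C: weight 6+5=11, value 28+46=74
- D+E: weight 7+4=11, value 48+21=69
- A+D: weight 4+7=11, value 20+48=68
Best: $74.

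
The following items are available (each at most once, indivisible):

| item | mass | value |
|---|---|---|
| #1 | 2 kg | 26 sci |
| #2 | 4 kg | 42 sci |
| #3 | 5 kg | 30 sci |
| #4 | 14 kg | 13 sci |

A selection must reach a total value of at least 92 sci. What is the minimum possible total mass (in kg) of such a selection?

11

Subsets with value ≥ 92, sorted by total mass:
- #1+#2+#3: mass 11, value 98
- #1+#2+#3+#4: mass 25, value 111
Minimum mass: 11 kg.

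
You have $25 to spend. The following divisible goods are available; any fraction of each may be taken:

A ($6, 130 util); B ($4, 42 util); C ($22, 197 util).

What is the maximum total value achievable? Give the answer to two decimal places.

306.32

Take in order of value per unit:
- A (130/6 per unit): all 6 → value 130, running total 130.00
- B (42/4 per unit): all 4 → value 42, running total 172.00
- C (197/22 per unit): 15 of 22 → value 15×197/22 = 134.3182, running total 306.32
Total 306.32.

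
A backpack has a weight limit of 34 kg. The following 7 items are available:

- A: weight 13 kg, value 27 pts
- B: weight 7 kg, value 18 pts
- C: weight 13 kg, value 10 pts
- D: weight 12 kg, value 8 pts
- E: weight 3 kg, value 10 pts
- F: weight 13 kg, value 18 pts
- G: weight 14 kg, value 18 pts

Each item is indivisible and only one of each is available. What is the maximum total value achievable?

63 pts

Check high-value combinations within 34 kg:
- A+B+F: weight 13+7+13=33, value 27+18+18=63
- A+B+G: weight 13+7+14=34, value 27+18+18=63
- A+B+E: weight 13+7+3=23, value 27+18+10=55
- A+E+F: weight 13+3+13=29, value 27+10+18=55
Best: 63 pts.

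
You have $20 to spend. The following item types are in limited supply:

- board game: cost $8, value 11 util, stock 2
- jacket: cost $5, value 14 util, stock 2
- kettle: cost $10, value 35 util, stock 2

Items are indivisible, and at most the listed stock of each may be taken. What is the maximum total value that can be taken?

Best selections within cost 20 and stock limits:
- 2×kettle: cost 20, value 70
- 2×jacket + 1×kettle: cost 20, value 63
Best: 70 util.

70 util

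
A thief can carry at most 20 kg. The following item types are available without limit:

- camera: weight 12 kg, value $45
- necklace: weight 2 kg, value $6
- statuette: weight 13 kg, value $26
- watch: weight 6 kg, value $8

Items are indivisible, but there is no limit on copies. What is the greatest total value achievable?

Best value-per-unit is camera at 45/12; filling with it alone gives 1×45 = 45.
Optimal mix: 1×camera + 4×necklace → weight 20, value 69.

$69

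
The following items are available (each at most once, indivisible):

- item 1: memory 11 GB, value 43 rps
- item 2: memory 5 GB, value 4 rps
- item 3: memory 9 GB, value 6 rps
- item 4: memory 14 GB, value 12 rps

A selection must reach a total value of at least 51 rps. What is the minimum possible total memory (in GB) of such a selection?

25

Subsets with value ≥ 51, sorted by total memory:
- item 1+item 4: memory 25, value 55
- item 1+item 2+item 3: memory 25, value 53
Minimum memory: 25 GB.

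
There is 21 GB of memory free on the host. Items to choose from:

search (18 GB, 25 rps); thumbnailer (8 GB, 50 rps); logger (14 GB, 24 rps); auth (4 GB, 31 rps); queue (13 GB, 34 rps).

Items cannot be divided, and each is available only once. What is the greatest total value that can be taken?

84 rps

Check high-value combinations within 21 GB:
- thumbnailer+queue: memory 8+13=21, value 50+34=84
- thumbnailer+auth: memory 8+4=12, value 50+31=81
- auth+queue: memory 4+13=17, value 31+34=65
Best: 84 rps.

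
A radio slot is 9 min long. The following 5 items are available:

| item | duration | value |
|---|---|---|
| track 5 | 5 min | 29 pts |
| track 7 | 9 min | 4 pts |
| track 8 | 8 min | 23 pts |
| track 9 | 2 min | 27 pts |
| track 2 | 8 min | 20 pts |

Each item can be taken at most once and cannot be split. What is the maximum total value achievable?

56 pts

Check high-value combinations within 9 min:
- track 5+track 9: duration 5+2=7, value 29+27=56
- track 5: duration 5, value 29
- track 9: duration 2, value 27
- track 8: duration 8, value 23
- track 2: duration 8, value 20
Best: 56 pts.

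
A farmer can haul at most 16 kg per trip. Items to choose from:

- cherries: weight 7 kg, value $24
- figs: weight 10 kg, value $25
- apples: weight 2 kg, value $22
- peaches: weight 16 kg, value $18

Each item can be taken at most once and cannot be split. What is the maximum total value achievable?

Check high-value combinations within 16 kg:
- figs+apples: weight 10+2=12, value 25+22=47
- cherries+apples: weight 7+2=9, value 24+22=46
- figs: weight 10, value 25
- cherries: weight 7, value 24
- apples: weight 2, value 22
Best: $47.

$47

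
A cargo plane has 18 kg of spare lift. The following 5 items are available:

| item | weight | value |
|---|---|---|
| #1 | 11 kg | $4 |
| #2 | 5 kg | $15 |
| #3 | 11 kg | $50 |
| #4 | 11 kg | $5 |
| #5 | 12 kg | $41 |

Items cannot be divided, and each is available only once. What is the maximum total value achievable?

$65

Check high-value combinations within 18 kg:
- #2+#3: weight 5+11=16, value 15+50=65
- #2+#5: weight 5+12=17, value 15+41=56
- #3: weight 11, value 50
Best: $65.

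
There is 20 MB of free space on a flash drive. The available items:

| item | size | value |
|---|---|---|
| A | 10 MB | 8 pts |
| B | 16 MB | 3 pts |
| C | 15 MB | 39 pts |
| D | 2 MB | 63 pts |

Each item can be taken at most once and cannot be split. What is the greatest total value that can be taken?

102 pts

Check high-value combinations within 20 MB:
- C+D: size 15+2=17, value 39+63=102
- A+D: size 10+2=12, value 8+63=71
- B+D: size 16+2=18, value 3+63=66
Best: 102 pts.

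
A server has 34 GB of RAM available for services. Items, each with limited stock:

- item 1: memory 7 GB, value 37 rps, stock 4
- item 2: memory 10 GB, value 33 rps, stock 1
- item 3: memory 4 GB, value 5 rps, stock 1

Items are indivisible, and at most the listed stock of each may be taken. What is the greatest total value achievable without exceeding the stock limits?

153 rps

Best selections within memory 34 and stock limits:
- 4×item 1 + 1×item 3: memory 32, value 153
- 4×item 1: memory 28, value 148
- 3×item 1 + 1×item 2: memory 31, value 144
- 3×item 1 + 1×item 3: memory 25, value 116
Best: 153 rps.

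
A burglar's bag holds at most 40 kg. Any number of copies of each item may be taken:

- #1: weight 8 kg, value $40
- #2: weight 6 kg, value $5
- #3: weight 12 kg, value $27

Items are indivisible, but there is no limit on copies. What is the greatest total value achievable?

Best value-per-unit is #1 at 40/8, and filling with it alone uses weight 5×8=40. No mix of the others beats 5×40 = 200.

$200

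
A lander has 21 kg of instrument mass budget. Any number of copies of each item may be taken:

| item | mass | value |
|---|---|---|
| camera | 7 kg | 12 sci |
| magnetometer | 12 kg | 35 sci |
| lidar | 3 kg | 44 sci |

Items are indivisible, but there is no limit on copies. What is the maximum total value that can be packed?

308 sci

Best value-per-unit is lidar at 44/3, and filling with it alone uses mass 7×3=21. No mix of the others beats 7×44 = 308.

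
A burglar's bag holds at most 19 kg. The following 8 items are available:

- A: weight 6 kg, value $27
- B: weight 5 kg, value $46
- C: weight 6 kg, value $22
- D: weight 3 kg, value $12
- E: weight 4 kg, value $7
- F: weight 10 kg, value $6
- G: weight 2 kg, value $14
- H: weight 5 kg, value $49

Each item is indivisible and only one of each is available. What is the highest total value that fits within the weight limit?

$136

This is a 0/1 knapsack; check combinations near the capacity.
- A+B+G+H: weight 6+5+2+5=18, value 27+46+14+49=136
- A+B+D+H: weight 6+5+3+5=19, value 27+46+12+49=134
- B+C+G+H: weight 5+6+2+5=18, value 46+22+14+49=131
- B+C+D+H: weight 5+6+3+5=19, value 46+22+12+49=129
- B+D+E+G+H: weight 5+3+4+2+5=19, value 46+12+7+14+49=128
Best: $136.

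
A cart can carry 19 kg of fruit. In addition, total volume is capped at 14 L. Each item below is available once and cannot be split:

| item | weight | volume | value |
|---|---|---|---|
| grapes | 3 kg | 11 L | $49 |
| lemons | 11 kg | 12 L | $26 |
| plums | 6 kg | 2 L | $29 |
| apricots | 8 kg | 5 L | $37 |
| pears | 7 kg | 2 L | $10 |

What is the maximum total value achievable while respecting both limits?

Feasible sets respecting both limits:
- grapes+plums: weight 9, volume 13, value 78
- plums+apricots: weight 14, volume 7, value 66
- grapes+pears: weight 10, volume 13, value 59
Best: $78.

$78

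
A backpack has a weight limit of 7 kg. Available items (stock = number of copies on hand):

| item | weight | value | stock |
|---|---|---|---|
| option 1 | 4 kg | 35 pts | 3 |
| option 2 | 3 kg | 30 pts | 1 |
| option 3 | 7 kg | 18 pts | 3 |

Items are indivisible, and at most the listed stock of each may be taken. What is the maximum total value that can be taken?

65 pts

Top feasible selections:
- 1×option 1 + 1×option 2: weight 7, value 65
- 1×option 1: weight 4, value 35
- 1×option 2: weight 3, value 30
Best: 65 pts.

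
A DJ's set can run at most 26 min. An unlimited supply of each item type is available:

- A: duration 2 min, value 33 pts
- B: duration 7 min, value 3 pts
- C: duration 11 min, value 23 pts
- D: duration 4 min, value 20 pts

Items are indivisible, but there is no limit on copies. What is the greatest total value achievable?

429 pts

Best value-per-unit is A at 33/2, and filling with it alone uses duration 13×2=26. No mix of the others beats 13×33 = 429.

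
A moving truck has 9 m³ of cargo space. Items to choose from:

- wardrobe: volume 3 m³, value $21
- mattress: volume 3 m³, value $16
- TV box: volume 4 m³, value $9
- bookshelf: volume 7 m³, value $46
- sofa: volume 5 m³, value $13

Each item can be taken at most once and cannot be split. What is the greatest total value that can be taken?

Check high-value combinations within 9 m³:
- bookshelf: volume 7, value 46
- wardrobe+mattress: volume 3+3=6, value 21+16=37
- wardrobe+sofa: volume 3+5=8, value 21+13=34
- wardrobe+TV box: volume 3+4=7, value 21+9=30
- mattress+sofa: volume 3+5=8, value 16+13=29
Best: $46.

$46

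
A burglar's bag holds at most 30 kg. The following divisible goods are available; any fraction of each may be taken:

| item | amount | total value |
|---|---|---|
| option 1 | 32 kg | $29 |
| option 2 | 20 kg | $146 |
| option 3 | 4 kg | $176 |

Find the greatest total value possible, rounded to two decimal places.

327.44

Take in order of value per unit:
- option 3 (176/4 per unit): all 4 → value 176, running total 176.00
- option 2 (146/20 per unit): all 20 → value 146, running total 322.00
- option 1 (29/32 per unit): 6 of 32 → value 6×29/32 = 5.4375, running total 327.44
Total 327.44.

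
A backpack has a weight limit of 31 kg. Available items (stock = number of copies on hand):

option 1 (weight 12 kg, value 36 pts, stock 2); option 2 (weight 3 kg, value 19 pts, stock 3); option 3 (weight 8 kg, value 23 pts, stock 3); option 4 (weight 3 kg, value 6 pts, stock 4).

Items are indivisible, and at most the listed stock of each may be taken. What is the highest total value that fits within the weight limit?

Top feasible selections:
- 1×option 1 + 3×option 2 + 1×option 3: weight 29, value 116
- 3×option 2 + 2×option 3 + 2×option 4: weight 31, value 115
- 1×option 1 + 3×option 2 + 3×option 4: weight 30, value 111
- 2×option 1 + 2×option 2: weight 30, value 110
Best: 116 pts.

116 pts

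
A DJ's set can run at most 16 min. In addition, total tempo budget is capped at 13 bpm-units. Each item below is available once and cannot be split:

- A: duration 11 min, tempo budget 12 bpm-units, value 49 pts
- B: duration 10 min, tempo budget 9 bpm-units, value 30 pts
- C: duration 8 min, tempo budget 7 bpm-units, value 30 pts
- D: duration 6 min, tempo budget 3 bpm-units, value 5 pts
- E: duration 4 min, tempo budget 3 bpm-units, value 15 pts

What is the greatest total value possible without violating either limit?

Feasible sets respecting both limits:
- A: duration 11, tempo budget 12, value 49
- B+E: duration 14, tempo budget 12, value 45
- C+E: duration 12, tempo budget 10, value 45
Best: 49 pts.

49 pts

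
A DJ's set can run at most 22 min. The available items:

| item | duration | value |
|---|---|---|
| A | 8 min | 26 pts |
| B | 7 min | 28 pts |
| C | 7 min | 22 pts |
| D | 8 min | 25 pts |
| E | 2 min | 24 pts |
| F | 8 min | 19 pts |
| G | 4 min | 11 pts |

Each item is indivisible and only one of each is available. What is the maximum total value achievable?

89 pts

Check high-value combinations within 22 min:
- A+B+E+G: duration 8+7+2+4=21, value 26+28+24+11=89
- B+D+E+G: duration 7+8+2+4=21, value 28+25+24+11=88
- A+D+E+G: duration 8+8+2+4=22, value 26+25+24+11=86
Best: 89 pts.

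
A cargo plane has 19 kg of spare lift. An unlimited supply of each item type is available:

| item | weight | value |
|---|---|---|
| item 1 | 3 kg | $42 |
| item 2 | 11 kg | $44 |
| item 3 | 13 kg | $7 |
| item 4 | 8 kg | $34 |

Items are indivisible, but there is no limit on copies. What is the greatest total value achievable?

$252

Best value-per-unit is item 1 at 42/3, and filling with it alone uses weight 6×3=18. No mix of the others beats 6×42 = 252.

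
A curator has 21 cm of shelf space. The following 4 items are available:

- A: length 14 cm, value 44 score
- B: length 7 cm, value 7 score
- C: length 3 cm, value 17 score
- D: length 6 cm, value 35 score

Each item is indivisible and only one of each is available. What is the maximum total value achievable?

79 score

This is a 0/1 knapsack; check combinations near the capacity.
- A+D: length 14+6=20, value 44+35=79
- A+C: length 14+3=17, value 44+17=61
- B+C+D: length 7+3+6=16, value 7+17+35=59
Best: 79 score.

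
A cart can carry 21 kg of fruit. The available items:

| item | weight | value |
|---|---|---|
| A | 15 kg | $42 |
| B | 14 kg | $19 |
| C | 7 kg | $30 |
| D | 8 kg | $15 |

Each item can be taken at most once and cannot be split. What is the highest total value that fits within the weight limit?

$49

This is a 0/1 knapsack; check combinations near the capacity.
- B+C: weight 14+7=21, value 19+30=49
- C+D: weight 7+8=15, value 30+15=45
- A: weight 15, value 42
Best: $49.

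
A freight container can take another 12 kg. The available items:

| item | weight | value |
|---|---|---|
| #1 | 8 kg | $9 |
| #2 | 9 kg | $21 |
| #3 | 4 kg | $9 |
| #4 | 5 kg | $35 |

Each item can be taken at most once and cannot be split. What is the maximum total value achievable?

Check high-value combinations within 12 kg:
- #3+#4: weight 4+5=9, value 9+35=44
- #4: weight 5, value 35
- #2: weight 9, value 21
- #1+#3: weight 8+4=12, value 9+9=18
- #3: weight 4, value 9
Best: $44.

$44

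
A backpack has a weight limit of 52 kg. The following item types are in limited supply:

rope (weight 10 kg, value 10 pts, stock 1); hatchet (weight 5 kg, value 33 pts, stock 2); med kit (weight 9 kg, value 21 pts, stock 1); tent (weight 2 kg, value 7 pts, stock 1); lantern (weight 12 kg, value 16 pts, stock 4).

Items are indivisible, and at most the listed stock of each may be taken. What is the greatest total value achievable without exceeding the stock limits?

Top feasible selections:
- 2×hatchet + 1×med kit + 1×tent + 2×lantern: weight 45, value 126
- 2×hatchet + 1×tent + 3×lantern: weight 48, value 121
Best: 126 pts.

126 pts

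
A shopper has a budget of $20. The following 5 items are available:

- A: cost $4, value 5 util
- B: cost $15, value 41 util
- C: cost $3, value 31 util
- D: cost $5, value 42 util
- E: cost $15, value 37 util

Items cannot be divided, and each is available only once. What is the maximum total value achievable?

This is a 0/1 knapsack; check combinations near the capacity.
- B+D: cost 15+5=20, value 41+42=83
- D+E: cost 5+15=20, value 42+37=79
- A+C+D: cost 4+3+5=12, value 5+31+42=78
- C+D: cost 3+5=8, value 31+42=73
Best: 83 util.

83 util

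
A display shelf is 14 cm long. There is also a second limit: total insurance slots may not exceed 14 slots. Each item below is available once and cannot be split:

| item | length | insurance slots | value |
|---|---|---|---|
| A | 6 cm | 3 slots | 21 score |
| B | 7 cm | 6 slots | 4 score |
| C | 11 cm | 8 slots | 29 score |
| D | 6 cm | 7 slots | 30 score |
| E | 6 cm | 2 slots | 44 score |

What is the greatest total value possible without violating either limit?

Feasible sets respecting both limits:
- D+E: length 12, insurance slots 9, value 74
- A+E: length 12, insurance slots 5, value 65
- A+D: length 12, insurance slots 10, value 51
Best: 74 score.

74 score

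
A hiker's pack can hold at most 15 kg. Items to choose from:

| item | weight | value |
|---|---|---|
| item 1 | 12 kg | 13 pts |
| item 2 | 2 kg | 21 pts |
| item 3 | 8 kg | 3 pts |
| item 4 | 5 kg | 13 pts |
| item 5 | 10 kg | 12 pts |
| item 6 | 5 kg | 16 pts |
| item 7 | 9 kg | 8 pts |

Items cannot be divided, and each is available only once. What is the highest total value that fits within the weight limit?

Check high-value combinations within 15 kg:
- item 2+item 4+item 6: weight 2+5+5=12, value 21+13+16=50
- item 2+item 3+item 6: weight 2+8+5=15, value 21+3+16=40
- item 2+item 6: weight 2+5=7, value 21+16=37
Best: 50 pts.

50 pts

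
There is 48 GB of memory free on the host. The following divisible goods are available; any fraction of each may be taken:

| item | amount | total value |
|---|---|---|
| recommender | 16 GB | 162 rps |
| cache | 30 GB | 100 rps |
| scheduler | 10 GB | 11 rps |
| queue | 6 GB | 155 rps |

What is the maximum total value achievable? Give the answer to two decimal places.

Take in order of value per unit:
- queue (155/6 per unit): all 6 → value 155, running total 155.00
- recommender (162/16 per unit): all 16 → value 162, running total 317.00
- cache (100/30 per unit): 26 of 30 → value 26×100/30 = 86.6667, running total 403.67
Total 403.67.

403.67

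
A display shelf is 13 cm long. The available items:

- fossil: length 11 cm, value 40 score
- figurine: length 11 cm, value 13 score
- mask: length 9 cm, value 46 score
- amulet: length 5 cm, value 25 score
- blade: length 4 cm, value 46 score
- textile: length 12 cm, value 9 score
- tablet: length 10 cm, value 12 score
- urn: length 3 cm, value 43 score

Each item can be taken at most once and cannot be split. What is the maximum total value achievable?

Check high-value combinations within 13 cm:
- amulet+blade+urn: length 5+4+3=12, value 25+46+43=114
- mask+blade: length 9+4=13, value 46+46=92
- blade+urn: length 4+3=7, value 46+43=89
Best: 114 score.

114 score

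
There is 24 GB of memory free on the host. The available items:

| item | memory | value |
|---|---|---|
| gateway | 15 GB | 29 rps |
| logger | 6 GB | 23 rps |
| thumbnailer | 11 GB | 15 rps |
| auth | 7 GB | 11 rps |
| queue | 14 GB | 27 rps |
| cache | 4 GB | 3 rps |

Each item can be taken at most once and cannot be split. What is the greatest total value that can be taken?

Check high-value combinations within 24 GB:
- logger+queue+cache: memory 6+14+4=24, value 23+27+3=53
- gateway+logger: memory 15+6=21, value 29+23=52
- logger+queue: memory 6+14=20, value 23+27=50
- logger+thumbnailer+auth: memory 6+11+7=24, value 23+15+11=49
- logger+thumbnailer+cache: memory 6+11+4=21, value 23+15+3=41
Best: 53 rps.

53 rps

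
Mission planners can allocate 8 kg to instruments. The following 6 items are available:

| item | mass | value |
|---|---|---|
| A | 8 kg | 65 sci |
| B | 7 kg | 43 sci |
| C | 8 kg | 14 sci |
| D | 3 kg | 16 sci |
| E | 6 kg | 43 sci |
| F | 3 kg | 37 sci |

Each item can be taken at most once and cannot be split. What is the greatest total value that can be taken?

Check high-value combinations within 8 kg:
- A: mass 8, value 65
- D+F: mass 3+3=6, value 16+37=53
- E: mass 6, value 43
Best: 65 sci.

65 sci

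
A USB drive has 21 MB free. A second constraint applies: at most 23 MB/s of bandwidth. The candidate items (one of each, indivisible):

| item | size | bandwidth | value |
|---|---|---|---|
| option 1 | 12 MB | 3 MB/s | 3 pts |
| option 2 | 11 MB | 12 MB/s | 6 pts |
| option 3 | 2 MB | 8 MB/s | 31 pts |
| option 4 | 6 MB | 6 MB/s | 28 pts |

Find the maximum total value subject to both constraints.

Feasible sets respecting both limits:
- option 1+option 3+option 4: size 20, bandwidth 17, value 62
- option 3+option 4: size 8, bandwidth 14, value 59
- option 2+option 3: size 13, bandwidth 20, value 37
Best: 62 pts.

62 pts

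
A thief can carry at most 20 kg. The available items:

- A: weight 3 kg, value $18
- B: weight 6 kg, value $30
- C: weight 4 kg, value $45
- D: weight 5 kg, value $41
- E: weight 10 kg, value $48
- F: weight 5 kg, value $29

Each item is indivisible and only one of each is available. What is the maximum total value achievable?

$145

Check high-value combinations within 20 kg:
- B+C+D+F: weight 6+4+5+5=20, value 30+45+41+29=145
- A+B+C+D: weight 3+6+4+5=18, value 18+30+45+41=134
- C+D+E: weight 4+5+10=19, value 45+41+48=134
Best: $145.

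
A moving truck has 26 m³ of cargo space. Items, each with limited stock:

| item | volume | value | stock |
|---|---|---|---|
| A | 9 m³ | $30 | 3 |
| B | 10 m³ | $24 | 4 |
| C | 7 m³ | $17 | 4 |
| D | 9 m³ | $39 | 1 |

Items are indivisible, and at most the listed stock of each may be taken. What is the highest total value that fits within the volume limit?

Top feasible selections:
- 1×A + 1×C + 1×D: volume 25, value 86
- 1×B + 1×C + 1×D: volume 26, value 80
Best: $86.

$86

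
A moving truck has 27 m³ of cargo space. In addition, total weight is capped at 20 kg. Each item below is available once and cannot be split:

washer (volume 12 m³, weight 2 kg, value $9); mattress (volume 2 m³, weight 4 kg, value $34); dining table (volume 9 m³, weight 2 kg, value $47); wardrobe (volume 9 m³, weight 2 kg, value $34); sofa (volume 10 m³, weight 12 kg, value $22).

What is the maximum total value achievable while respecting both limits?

$115

Feasible sets respecting both limits:
- mattress+dining table+wardrobe: volume 20, weight 8, value 115
- mattress+dining table+sofa: volume 21, weight 18, value 103
- washer+mattress+dining table: volume 23, weight 8, value 90
- mattress+wardrobe+sofa: volume 21, weight 18, value 90
Best: $115.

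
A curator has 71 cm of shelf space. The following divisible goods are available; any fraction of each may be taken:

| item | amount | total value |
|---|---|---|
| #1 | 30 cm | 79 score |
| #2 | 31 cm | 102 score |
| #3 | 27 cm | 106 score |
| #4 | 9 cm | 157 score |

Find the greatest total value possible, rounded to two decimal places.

Take in order of value per unit:
- #4 (157/9 per unit): all 9 → value 157, running total 157.00
- #3 (106/27 per unit): all 27 → value 106, running total 263.00
- #2 (102/31 per unit): all 31 → value 102, running total 365.00
- #1 (79/30 per unit): 4 of 30 → value 4×79/30 = 10.5333, running total 375.53
Total 375.53.

375.53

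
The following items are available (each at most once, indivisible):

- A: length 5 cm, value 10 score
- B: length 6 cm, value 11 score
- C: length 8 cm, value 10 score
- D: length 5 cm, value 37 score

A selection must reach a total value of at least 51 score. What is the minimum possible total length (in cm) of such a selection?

Subsets with value ≥ 51, sorted by total length:
- A+B+D: length 16, value 58
- A+C+D: length 18, value 57
Minimum length: 16 cm.

16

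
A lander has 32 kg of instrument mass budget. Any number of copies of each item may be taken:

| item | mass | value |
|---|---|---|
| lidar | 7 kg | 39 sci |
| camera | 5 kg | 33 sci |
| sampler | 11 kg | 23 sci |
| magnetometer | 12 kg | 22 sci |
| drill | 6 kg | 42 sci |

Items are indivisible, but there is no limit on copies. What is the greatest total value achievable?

216 sci

Best value-per-unit is drill at 42/6; filling with it alone gives 5×42 = 210.
Optimal mix: 4×camera + 2×drill → mass 32, value 216.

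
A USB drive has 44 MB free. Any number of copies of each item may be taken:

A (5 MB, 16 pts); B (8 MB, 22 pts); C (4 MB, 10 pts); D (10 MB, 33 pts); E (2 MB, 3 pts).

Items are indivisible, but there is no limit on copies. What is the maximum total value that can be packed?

142 pts

Best value-per-unit is D at 33/10; filling with it alone gives 4×33 = 132.
Optimal mix: 1×C + 4×D → size 44, value 142.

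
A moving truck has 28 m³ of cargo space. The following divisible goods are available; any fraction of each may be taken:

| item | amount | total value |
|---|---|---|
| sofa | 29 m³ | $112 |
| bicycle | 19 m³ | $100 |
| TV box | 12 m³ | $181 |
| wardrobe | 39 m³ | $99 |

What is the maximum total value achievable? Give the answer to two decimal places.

265.21

Take in order of value per unit:
- TV box (181/12 per unit): all 12 → value 181, running total 181.00
- bicycle (100/19 per unit): 16 of 19 → value 16×100/19 = 84.2105, running total 265.21
Total 265.21.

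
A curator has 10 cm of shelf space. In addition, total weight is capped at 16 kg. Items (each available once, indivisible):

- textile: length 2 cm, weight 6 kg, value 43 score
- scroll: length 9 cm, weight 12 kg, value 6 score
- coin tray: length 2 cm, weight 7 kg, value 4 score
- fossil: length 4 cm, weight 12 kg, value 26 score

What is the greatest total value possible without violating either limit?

Feasible sets respecting both limits:
- textile+coin tray: length 4, weight 13, value 47
- textile: length 2, weight 6, value 43
- fossil: length 4, weight 12, value 26
- scroll: length 9, weight 12, value 6
Best: 47 score.

47 score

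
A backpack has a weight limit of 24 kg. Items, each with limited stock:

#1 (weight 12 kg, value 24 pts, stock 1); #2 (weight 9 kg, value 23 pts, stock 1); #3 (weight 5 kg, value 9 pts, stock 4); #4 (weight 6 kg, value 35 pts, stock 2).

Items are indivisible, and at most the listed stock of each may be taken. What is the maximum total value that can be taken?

94 pts

Top feasible selections:
- 1×#1 + 2×#4: weight 24, value 94
- 1×#2 + 2×#4: weight 21, value 93
- 2×#3 + 2×#4: weight 22, value 88
Best: 94 pts.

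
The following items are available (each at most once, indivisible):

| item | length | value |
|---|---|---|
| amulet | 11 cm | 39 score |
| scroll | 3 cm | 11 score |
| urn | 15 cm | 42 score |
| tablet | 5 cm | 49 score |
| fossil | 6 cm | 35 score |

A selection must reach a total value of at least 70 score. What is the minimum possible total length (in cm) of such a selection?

Subsets with value ≥ 70, sorted by total length:
- tablet+fossil: length 11, value 84
- scroll+tablet+fossil: length 14, value 95
- amulet+tablet: length 16, value 88
- amulet+fossil: length 17, value 74
Minimum length: 11 cm.

11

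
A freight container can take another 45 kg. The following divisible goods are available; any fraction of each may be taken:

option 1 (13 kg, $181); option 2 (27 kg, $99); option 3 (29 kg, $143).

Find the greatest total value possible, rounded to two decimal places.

Take in order of value per unit:
- option 1 (181/13 per unit): all 13 → value 181, running total 181.00
- option 3 (143/29 per unit): all 29 → value 143, running total 324.00
- option 2 (99/27 per unit): 3 of 27 → value 3×99/27 = 11.0000, running total 335.00
Total 335.00.

335.00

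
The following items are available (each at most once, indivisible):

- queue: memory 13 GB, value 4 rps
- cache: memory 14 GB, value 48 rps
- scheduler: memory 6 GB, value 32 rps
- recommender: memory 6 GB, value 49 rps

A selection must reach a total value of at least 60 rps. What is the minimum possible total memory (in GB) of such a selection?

12

Subsets with value ≥ 60, sorted by total memory:
- scheduler+recommender: memory 12, value 81
- cache+recommender: memory 20, value 97
- cache+scheduler: memory 20, value 80
Minimum memory: 12 GB.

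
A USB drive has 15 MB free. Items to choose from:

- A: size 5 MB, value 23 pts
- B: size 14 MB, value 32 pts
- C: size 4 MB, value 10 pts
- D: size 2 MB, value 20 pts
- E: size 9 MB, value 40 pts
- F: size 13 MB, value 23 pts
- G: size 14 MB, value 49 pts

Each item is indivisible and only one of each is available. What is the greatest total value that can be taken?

70 pts

This is a 0/1 knapsack; check combinations near the capacity.
- C+D+E: size 4+2+9=15, value 10+20+40=70
- A+E: size 5+9=14, value 23+40=63
- D+E: size 2+9=11, value 20+40=60
- A+C+D: size 5+4+2=11, value 23+10+20=53
- C+E: size 4+9=13, value 10+40=50
Best: 70 pts.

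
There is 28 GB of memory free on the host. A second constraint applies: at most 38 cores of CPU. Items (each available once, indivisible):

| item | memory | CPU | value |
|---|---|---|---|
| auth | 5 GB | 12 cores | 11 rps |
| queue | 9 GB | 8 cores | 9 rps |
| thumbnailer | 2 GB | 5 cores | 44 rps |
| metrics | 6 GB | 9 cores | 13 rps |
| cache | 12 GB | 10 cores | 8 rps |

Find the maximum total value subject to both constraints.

77 rps

Feasible sets respecting both limits:
- auth+queue+thumbnailer+metrics: memory 22, CPU 34, value 77
- auth+thumbnailer+metrics+cache: memory 25, CPU 36, value 76
- auth+queue+thumbnailer+cache: memory 28, CPU 35, value 72
Best: 77 rps.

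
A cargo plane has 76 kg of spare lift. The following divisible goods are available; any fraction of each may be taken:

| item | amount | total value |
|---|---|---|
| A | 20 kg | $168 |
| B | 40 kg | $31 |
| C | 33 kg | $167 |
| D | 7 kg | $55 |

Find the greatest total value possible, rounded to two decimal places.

402.40

Take in order of value per unit:
- A (168/20 per unit): all 20 → value 168, running total 168.00
- D (55/7 per unit): all 7 → value 55, running total 223.00
- C (167/33 per unit): all 33 → value 167, running total 390.00
- B (31/40 per unit): 16 of 40 → value 16×31/40 = 12.4000, running total 402.40
Total 402.40.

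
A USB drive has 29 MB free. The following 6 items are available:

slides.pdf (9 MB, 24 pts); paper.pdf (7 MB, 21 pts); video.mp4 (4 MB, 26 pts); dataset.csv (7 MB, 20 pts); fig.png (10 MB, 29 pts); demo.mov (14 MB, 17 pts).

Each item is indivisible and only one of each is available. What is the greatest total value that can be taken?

Check high-value combinations within 29 MB:
- paper.pdf+video.mp4+dataset.csv+fig.png: size 7+4+7+10=28, value 21+26+20+29=96
- slides.pdf+paper.pdf+video.mp4+dataset.csv: size 9+7+4+7=27, value 24+21+26+20=91
- slides.pdf+video.mp4+fig.png: size 9+4+10=23, value 24+26+29=79
- paper.pdf+video.mp4+fig.png: size 7+4+10=21, value 21+26+29=76
- video.mp4+dataset.csv+fig.png: size 4+7+10=21, value 26+20+29=75
Best: 96 pts.

96 pts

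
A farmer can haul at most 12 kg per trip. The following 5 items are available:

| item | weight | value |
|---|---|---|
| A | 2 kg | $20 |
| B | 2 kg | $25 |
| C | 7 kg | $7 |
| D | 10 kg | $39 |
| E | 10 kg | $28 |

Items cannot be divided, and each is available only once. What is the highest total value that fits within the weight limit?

$64

Check high-value combinations within 12 kg:
- B+D: weight 2+10=12, value 25+39=64
- A+D: weight 2+10=12, value 20+39=59
- B+E: weight 2+10=12, value 25+28=53
Best: $64.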